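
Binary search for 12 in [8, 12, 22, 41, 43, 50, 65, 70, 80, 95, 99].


Step 1: lo=0, hi=10, mid=5, val=50
Step 2: lo=0, hi=4, mid=2, val=22
Step 3: lo=0, hi=1, mid=0, val=8
Step 4: lo=1, hi=1, mid=1, val=12

Found at index 1


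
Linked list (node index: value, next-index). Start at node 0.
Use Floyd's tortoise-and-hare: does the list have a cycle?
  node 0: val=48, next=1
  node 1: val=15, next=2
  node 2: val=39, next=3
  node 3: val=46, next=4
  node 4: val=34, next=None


Floyd's tortoise (slow, +1) and hare (fast, +2):
  init: slow=0, fast=0
  step 1: slow=1, fast=2
  step 2: slow=2, fast=4
  step 3: fast -> None, no cycle

Cycle: no


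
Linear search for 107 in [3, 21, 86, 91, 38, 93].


i=0: 3!=107
i=1: 21!=107
i=2: 86!=107
i=3: 91!=107
i=4: 38!=107
i=5: 93!=107

Not found, 6 comps


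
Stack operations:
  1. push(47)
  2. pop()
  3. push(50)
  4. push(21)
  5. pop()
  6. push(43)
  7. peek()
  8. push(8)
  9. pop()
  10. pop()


push(47) -> [47]
pop()->47, []
push(50) -> [50]
push(21) -> [50, 21]
pop()->21, [50]
push(43) -> [50, 43]
peek()->43
push(8) -> [50, 43, 8]
pop()->8, [50, 43]
pop()->43, [50]

Final stack: [50]


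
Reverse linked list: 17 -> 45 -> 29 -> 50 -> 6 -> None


Step 1: curr=17, set curr.next=prev(None) | reversed so far: 17
Step 2: curr=45, set curr.next=prev(17) | reversed so far: 45 -> 17
Step 3: curr=29, set curr.next=prev(45) | reversed so far: 29 -> 45 -> 17
Step 4: curr=50, set curr.next=prev(29) | reversed so far: 50 -> 29 -> 45 -> 17
Step 5: curr=6, set curr.next=prev(50) | reversed so far: 6 -> 50 -> 29 -> 45 -> 17

6 -> 50 -> 29 -> 45 -> 17 -> None


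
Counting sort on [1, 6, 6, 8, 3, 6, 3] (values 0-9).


Input: [1, 6, 6, 8, 3, 6, 3]
Counts: [0, 1, 0, 2, 0, 0, 3, 0, 1, 0]

Sorted: [1, 3, 3, 6, 6, 6, 8]


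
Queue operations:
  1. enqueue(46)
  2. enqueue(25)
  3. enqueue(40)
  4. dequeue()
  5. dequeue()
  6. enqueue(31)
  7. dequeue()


enqueue(46) -> [46]
enqueue(25) -> [46, 25]
enqueue(40) -> [46, 25, 40]
dequeue()->46, [25, 40]
dequeue()->25, [40]
enqueue(31) -> [40, 31]
dequeue()->40, [31]

Final queue: [31]


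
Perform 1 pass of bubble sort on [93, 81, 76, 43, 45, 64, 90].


Initial: [93, 81, 76, 43, 45, 64, 90]
Pass 1: [81, 76, 43, 45, 64, 90, 93] (6 swaps)

After 1 pass: [81, 76, 43, 45, 64, 90, 93]


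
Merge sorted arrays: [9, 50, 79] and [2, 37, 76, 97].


Take 2 from B
Take 9 from A
Take 37 from B
Take 50 from A
Take 76 from B
Take 79 from A

Merged: [2, 9, 37, 50, 76, 79, 97]


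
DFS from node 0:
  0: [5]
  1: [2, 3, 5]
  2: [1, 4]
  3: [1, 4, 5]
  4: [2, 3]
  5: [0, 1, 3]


Visit 0, push [5]
Visit 5, push [3, 1]
Visit 1, push [3, 2]
Visit 2, push [4]
Visit 4, push [3]
Visit 3, push []

DFS order: [0, 5, 1, 2, 4, 3]


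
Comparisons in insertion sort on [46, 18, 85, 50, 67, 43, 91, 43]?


Algorithm: insertion sort
Input: [46, 18, 85, 50, 67, 43, 91, 43]
Sorted: [18, 43, 43, 46, 50, 67, 85, 91]

18


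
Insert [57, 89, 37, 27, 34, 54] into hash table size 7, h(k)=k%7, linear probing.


Insert 57: h=1 -> slot 1
Insert 89: h=5 -> slot 5
Insert 37: h=2 -> slot 2
Insert 27: h=6 -> slot 6
Insert 34: h=6, 1 probes -> slot 0
Insert 54: h=5, 5 probes -> slot 3

Table: [34, 57, 37, 54, None, 89, 27]


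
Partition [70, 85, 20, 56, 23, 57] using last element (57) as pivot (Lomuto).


Pivot: 57
  20 <= 57: swap -> [20, 85, 70, 56, 23, 57]
  56 <= 57: swap -> [20, 56, 70, 85, 23, 57]
  23 <= 57: swap -> [20, 56, 23, 85, 70, 57]
Place pivot at 3: [20, 56, 23, 57, 70, 85]

Partitioned: [20, 56, 23, 57, 70, 85]


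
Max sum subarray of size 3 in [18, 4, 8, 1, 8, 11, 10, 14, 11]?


[0:3]: 30
[1:4]: 13
[2:5]: 17
[3:6]: 20
[4:7]: 29
[5:8]: 35
[6:9]: 35

Max: 35 at [5:8]


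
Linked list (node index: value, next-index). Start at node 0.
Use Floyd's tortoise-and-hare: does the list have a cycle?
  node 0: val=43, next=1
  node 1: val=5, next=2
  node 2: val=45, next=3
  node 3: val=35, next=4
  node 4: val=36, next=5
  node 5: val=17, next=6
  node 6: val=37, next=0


Floyd's tortoise (slow, +1) and hare (fast, +2):
  init: slow=0, fast=0
  step 1: slow=1, fast=2
  step 2: slow=2, fast=4
  step 3: slow=3, fast=6
  step 4: slow=4, fast=1
  step 5: slow=5, fast=3
  step 6: slow=6, fast=5
  step 7: slow=0, fast=0
  slow == fast at node 0: cycle detected

Cycle: yes


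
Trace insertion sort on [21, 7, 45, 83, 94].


Initial: [21, 7, 45, 83, 94]
Insert 7: [7, 21, 45, 83, 94]
Insert 45: [7, 21, 45, 83, 94]
Insert 83: [7, 21, 45, 83, 94]
Insert 94: [7, 21, 45, 83, 94]

Sorted: [7, 21, 45, 83, 94]


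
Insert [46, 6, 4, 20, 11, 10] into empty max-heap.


Insert 46: [46]
Insert 6: [46, 6]
Insert 4: [46, 6, 4]
Insert 20: [46, 20, 4, 6]
Insert 11: [46, 20, 4, 6, 11]
Insert 10: [46, 20, 10, 6, 11, 4]

Final heap: [46, 20, 10, 6, 11, 4]


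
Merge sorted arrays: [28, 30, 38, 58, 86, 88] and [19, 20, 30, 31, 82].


Take 19 from B
Take 20 from B
Take 28 from A
Take 30 from A
Take 30 from B
Take 31 from B
Take 38 from A
Take 58 from A
Take 82 from B

Merged: [19, 20, 28, 30, 30, 31, 38, 58, 82, 86, 88]


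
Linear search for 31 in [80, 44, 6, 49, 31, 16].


i=0: 80!=31
i=1: 44!=31
i=2: 6!=31
i=3: 49!=31
i=4: 31==31 found!

Found at 4, 5 comps


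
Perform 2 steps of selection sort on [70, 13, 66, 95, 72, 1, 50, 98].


Initial: [70, 13, 66, 95, 72, 1, 50, 98]
Step 1: min=1 at 5
  Swap: [1, 13, 66, 95, 72, 70, 50, 98]
Step 2: min=13 at 1
  Swap: [1, 13, 66, 95, 72, 70, 50, 98]

After 2 steps: [1, 13, 66, 95, 72, 70, 50, 98]


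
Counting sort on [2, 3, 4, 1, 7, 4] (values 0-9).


Input: [2, 3, 4, 1, 7, 4]
Counts: [0, 1, 1, 1, 2, 0, 0, 1, 0, 0]

Sorted: [1, 2, 3, 4, 4, 7]


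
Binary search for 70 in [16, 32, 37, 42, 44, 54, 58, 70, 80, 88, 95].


Step 1: lo=0, hi=10, mid=5, val=54
Step 2: lo=6, hi=10, mid=8, val=80
Step 3: lo=6, hi=7, mid=6, val=58
Step 4: lo=7, hi=7, mid=7, val=70

Found at index 7


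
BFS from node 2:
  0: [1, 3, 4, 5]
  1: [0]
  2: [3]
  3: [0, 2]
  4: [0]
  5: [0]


Visit 2, enqueue [3]
Visit 3, enqueue [0]
Visit 0, enqueue [1, 4, 5]
Visit 1, enqueue []
Visit 4, enqueue []
Visit 5, enqueue []

BFS order: [2, 3, 0, 1, 4, 5]


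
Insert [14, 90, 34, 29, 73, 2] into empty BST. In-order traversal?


Insert 14: root
Insert 90: R from 14
Insert 34: R from 14 -> L from 90
Insert 29: R from 14 -> L from 90 -> L from 34
Insert 73: R from 14 -> L from 90 -> R from 34
Insert 2: L from 14

In-order: [2, 14, 29, 34, 73, 90]


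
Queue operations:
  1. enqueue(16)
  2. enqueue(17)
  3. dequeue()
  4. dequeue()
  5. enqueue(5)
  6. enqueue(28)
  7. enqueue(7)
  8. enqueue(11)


enqueue(16) -> [16]
enqueue(17) -> [16, 17]
dequeue()->16, [17]
dequeue()->17, []
enqueue(5) -> [5]
enqueue(28) -> [5, 28]
enqueue(7) -> [5, 28, 7]
enqueue(11) -> [5, 28, 7, 11]

Final queue: [5, 28, 7, 11]


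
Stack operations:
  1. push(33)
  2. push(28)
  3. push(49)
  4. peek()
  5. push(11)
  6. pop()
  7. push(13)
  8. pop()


push(33) -> [33]
push(28) -> [33, 28]
push(49) -> [33, 28, 49]
peek()->49
push(11) -> [33, 28, 49, 11]
pop()->11, [33, 28, 49]
push(13) -> [33, 28, 49, 13]
pop()->13, [33, 28, 49]

Final stack: [33, 28, 49]


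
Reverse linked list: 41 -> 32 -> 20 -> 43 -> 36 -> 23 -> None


Step 1: curr=41, set curr.next=prev(None) | reversed so far: 41
Step 2: curr=32, set curr.next=prev(41) | reversed so far: 32 -> 41
Step 3: curr=20, set curr.next=prev(32) | reversed so far: 20 -> 32 -> 41
Step 4: curr=43, set curr.next=prev(20) | reversed so far: 43 -> 20 -> 32 -> 41
Step 5: curr=36, set curr.next=prev(43) | reversed so far: 36 -> 43 -> 20 -> 32 -> 41
Step 6: curr=23, set curr.next=prev(36) | reversed so far: 23 -> 36 -> 43 -> 20 -> 32 -> 41

23 -> 36 -> 43 -> 20 -> 32 -> 41 -> None


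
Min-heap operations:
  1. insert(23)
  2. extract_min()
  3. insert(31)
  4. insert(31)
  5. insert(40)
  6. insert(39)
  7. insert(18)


insert(23) -> [23]
extract_min()->23, []
insert(31) -> [31]
insert(31) -> [31, 31]
insert(40) -> [31, 31, 40]
insert(39) -> [31, 31, 40, 39]
insert(18) -> [18, 31, 40, 39, 31]

Final heap: [18, 31, 40, 39, 31]


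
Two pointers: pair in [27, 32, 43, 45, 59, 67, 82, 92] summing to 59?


lo=0(27)+hi=7(92)=119
lo=0(27)+hi=6(82)=109
lo=0(27)+hi=5(67)=94
lo=0(27)+hi=4(59)=86
lo=0(27)+hi=3(45)=72
lo=0(27)+hi=2(43)=70
lo=0(27)+hi=1(32)=59

Yes: 27+32=59


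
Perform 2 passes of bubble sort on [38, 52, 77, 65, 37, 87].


Initial: [38, 52, 77, 65, 37, 87]
Pass 1: [38, 52, 65, 37, 77, 87] (2 swaps)
Pass 2: [38, 52, 37, 65, 77, 87] (1 swaps)

After 2 passes: [38, 52, 37, 65, 77, 87]


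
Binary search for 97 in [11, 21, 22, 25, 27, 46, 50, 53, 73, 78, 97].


Step 1: lo=0, hi=10, mid=5, val=46
Step 2: lo=6, hi=10, mid=8, val=73
Step 3: lo=9, hi=10, mid=9, val=78
Step 4: lo=10, hi=10, mid=10, val=97

Found at index 10


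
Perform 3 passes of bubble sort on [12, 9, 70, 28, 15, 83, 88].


Initial: [12, 9, 70, 28, 15, 83, 88]
Pass 1: [9, 12, 28, 15, 70, 83, 88] (3 swaps)
Pass 2: [9, 12, 15, 28, 70, 83, 88] (1 swaps)
Pass 3: [9, 12, 15, 28, 70, 83, 88] (0 swaps)

After 3 passes: [9, 12, 15, 28, 70, 83, 88]


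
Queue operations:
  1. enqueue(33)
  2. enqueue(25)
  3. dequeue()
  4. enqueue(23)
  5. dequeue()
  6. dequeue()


enqueue(33) -> [33]
enqueue(25) -> [33, 25]
dequeue()->33, [25]
enqueue(23) -> [25, 23]
dequeue()->25, [23]
dequeue()->23, []

Final queue: []


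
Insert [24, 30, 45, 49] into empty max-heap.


Insert 24: [24]
Insert 30: [30, 24]
Insert 45: [45, 24, 30]
Insert 49: [49, 45, 30, 24]

Final heap: [49, 45, 30, 24]


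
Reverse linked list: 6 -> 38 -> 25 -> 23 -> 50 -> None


Step 1: curr=6, set curr.next=prev(None) | reversed so far: 6
Step 2: curr=38, set curr.next=prev(6) | reversed so far: 38 -> 6
Step 3: curr=25, set curr.next=prev(38) | reversed so far: 25 -> 38 -> 6
Step 4: curr=23, set curr.next=prev(25) | reversed so far: 23 -> 25 -> 38 -> 6
Step 5: curr=50, set curr.next=prev(23) | reversed so far: 50 -> 23 -> 25 -> 38 -> 6

50 -> 23 -> 25 -> 38 -> 6 -> None


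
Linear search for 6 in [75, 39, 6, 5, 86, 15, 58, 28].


i=0: 75!=6
i=1: 39!=6
i=2: 6==6 found!

Found at 2, 3 comps


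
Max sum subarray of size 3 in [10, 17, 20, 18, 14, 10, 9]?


[0:3]: 47
[1:4]: 55
[2:5]: 52
[3:6]: 42
[4:7]: 33

Max: 55 at [1:4]


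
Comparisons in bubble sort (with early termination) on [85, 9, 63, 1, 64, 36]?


Algorithm: bubble sort (with early termination)
Input: [85, 9, 63, 1, 64, 36]
Sorted: [1, 9, 36, 63, 64, 85]

14


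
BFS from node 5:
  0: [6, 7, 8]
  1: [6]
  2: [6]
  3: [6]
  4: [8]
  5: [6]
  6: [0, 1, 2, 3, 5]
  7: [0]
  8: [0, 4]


Visit 5, enqueue [6]
Visit 6, enqueue [0, 1, 2, 3]
Visit 0, enqueue [7, 8]
Visit 1, enqueue []
Visit 2, enqueue []
Visit 3, enqueue []
Visit 7, enqueue []
Visit 8, enqueue [4]
Visit 4, enqueue []

BFS order: [5, 6, 0, 1, 2, 3, 7, 8, 4]


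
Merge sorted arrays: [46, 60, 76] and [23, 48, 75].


Take 23 from B
Take 46 from A
Take 48 from B
Take 60 from A
Take 75 from B

Merged: [23, 46, 48, 60, 75, 76]


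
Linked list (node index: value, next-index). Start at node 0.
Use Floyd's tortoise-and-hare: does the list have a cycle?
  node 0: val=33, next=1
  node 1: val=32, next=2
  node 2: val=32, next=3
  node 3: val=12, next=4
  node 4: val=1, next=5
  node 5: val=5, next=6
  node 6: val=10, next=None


Floyd's tortoise (slow, +1) and hare (fast, +2):
  init: slow=0, fast=0
  step 1: slow=1, fast=2
  step 2: slow=2, fast=4
  step 3: slow=3, fast=6
  step 4: fast -> None, no cycle

Cycle: no


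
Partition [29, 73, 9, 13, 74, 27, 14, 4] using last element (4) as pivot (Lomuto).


Pivot: 4
Place pivot at 0: [4, 73, 9, 13, 74, 27, 14, 29]

Partitioned: [4, 73, 9, 13, 74, 27, 14, 29]


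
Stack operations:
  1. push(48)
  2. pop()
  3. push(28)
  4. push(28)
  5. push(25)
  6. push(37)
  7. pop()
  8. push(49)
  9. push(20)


push(48) -> [48]
pop()->48, []
push(28) -> [28]
push(28) -> [28, 28]
push(25) -> [28, 28, 25]
push(37) -> [28, 28, 25, 37]
pop()->37, [28, 28, 25]
push(49) -> [28, 28, 25, 49]
push(20) -> [28, 28, 25, 49, 20]

Final stack: [28, 28, 25, 49, 20]


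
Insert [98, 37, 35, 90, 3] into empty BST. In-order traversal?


Insert 98: root
Insert 37: L from 98
Insert 35: L from 98 -> L from 37
Insert 90: L from 98 -> R from 37
Insert 3: L from 98 -> L from 37 -> L from 35

In-order: [3, 35, 37, 90, 98]


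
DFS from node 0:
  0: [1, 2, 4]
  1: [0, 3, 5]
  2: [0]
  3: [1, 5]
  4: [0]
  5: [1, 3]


Visit 0, push [4, 2, 1]
Visit 1, push [5, 3]
Visit 3, push [5]
Visit 5, push []
Visit 2, push []
Visit 4, push []

DFS order: [0, 1, 3, 5, 2, 4]


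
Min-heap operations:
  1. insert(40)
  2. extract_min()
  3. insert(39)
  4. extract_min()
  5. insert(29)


insert(40) -> [40]
extract_min()->40, []
insert(39) -> [39]
extract_min()->39, []
insert(29) -> [29]

Final heap: [29]


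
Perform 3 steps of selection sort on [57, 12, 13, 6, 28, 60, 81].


Initial: [57, 12, 13, 6, 28, 60, 81]
Step 1: min=6 at 3
  Swap: [6, 12, 13, 57, 28, 60, 81]
Step 2: min=12 at 1
  Swap: [6, 12, 13, 57, 28, 60, 81]
Step 3: min=13 at 2
  Swap: [6, 12, 13, 57, 28, 60, 81]

After 3 steps: [6, 12, 13, 57, 28, 60, 81]


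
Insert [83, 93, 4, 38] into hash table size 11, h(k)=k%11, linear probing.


Insert 83: h=6 -> slot 6
Insert 93: h=5 -> slot 5
Insert 4: h=4 -> slot 4
Insert 38: h=5, 2 probes -> slot 7

Table: [None, None, None, None, 4, 93, 83, 38, None, None, None]


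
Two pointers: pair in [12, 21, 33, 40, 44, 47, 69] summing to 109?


lo=0(12)+hi=6(69)=81
lo=1(21)+hi=6(69)=90
lo=2(33)+hi=6(69)=102
lo=3(40)+hi=6(69)=109

Yes: 40+69=109


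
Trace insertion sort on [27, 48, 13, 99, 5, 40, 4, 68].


Initial: [27, 48, 13, 99, 5, 40, 4, 68]
Insert 48: [27, 48, 13, 99, 5, 40, 4, 68]
Insert 13: [13, 27, 48, 99, 5, 40, 4, 68]
Insert 99: [13, 27, 48, 99, 5, 40, 4, 68]
Insert 5: [5, 13, 27, 48, 99, 40, 4, 68]
Insert 40: [5, 13, 27, 40, 48, 99, 4, 68]
Insert 4: [4, 5, 13, 27, 40, 48, 99, 68]
Insert 68: [4, 5, 13, 27, 40, 48, 68, 99]

Sorted: [4, 5, 13, 27, 40, 48, 68, 99]


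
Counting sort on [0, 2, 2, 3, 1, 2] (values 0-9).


Input: [0, 2, 2, 3, 1, 2]
Counts: [1, 1, 3, 1, 0, 0, 0, 0, 0, 0]

Sorted: [0, 1, 2, 2, 2, 3]


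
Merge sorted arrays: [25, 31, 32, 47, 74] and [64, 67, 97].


Take 25 from A
Take 31 from A
Take 32 from A
Take 47 from A
Take 64 from B
Take 67 from B
Take 74 from A

Merged: [25, 31, 32, 47, 64, 67, 74, 97]


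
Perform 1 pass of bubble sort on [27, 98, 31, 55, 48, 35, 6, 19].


Initial: [27, 98, 31, 55, 48, 35, 6, 19]
Pass 1: [27, 31, 55, 48, 35, 6, 19, 98] (6 swaps)

After 1 pass: [27, 31, 55, 48, 35, 6, 19, 98]


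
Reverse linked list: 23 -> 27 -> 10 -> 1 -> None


Step 1: curr=23, set curr.next=prev(None) | reversed so far: 23
Step 2: curr=27, set curr.next=prev(23) | reversed so far: 27 -> 23
Step 3: curr=10, set curr.next=prev(27) | reversed so far: 10 -> 27 -> 23
Step 4: curr=1, set curr.next=prev(10) | reversed so far: 1 -> 10 -> 27 -> 23

1 -> 10 -> 27 -> 23 -> None


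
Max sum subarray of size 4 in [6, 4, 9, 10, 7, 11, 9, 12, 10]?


[0:4]: 29
[1:5]: 30
[2:6]: 37
[3:7]: 37
[4:8]: 39
[5:9]: 42

Max: 42 at [5:9]


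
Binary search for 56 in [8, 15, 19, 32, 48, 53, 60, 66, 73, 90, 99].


Step 1: lo=0, hi=10, mid=5, val=53
Step 2: lo=6, hi=10, mid=8, val=73
Step 3: lo=6, hi=7, mid=6, val=60

Not found


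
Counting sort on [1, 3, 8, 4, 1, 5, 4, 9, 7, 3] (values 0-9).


Input: [1, 3, 8, 4, 1, 5, 4, 9, 7, 3]
Counts: [0, 2, 0, 2, 2, 1, 0, 1, 1, 1]

Sorted: [1, 1, 3, 3, 4, 4, 5, 7, 8, 9]


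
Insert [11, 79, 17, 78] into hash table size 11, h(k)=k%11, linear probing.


Insert 11: h=0 -> slot 0
Insert 79: h=2 -> slot 2
Insert 17: h=6 -> slot 6
Insert 78: h=1 -> slot 1

Table: [11, 78, 79, None, None, None, 17, None, None, None, None]


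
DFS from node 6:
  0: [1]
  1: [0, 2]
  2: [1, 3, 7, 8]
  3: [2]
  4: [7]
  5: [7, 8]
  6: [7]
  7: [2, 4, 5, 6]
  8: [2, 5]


Visit 6, push [7]
Visit 7, push [5, 4, 2]
Visit 2, push [8, 3, 1]
Visit 1, push [0]
Visit 0, push []
Visit 3, push []
Visit 8, push [5]
Visit 5, push []
Visit 4, push []

DFS order: [6, 7, 2, 1, 0, 3, 8, 5, 4]


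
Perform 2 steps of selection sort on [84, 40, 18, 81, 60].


Initial: [84, 40, 18, 81, 60]
Step 1: min=18 at 2
  Swap: [18, 40, 84, 81, 60]
Step 2: min=40 at 1
  Swap: [18, 40, 84, 81, 60]

After 2 steps: [18, 40, 84, 81, 60]


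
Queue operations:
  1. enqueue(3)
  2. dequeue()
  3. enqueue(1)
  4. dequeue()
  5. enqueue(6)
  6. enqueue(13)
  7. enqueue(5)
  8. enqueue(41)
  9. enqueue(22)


enqueue(3) -> [3]
dequeue()->3, []
enqueue(1) -> [1]
dequeue()->1, []
enqueue(6) -> [6]
enqueue(13) -> [6, 13]
enqueue(5) -> [6, 13, 5]
enqueue(41) -> [6, 13, 5, 41]
enqueue(22) -> [6, 13, 5, 41, 22]

Final queue: [6, 13, 5, 41, 22]


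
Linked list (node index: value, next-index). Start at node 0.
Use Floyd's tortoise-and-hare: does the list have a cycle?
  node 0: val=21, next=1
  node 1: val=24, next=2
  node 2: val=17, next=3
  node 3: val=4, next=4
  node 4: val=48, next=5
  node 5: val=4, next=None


Floyd's tortoise (slow, +1) and hare (fast, +2):
  init: slow=0, fast=0
  step 1: slow=1, fast=2
  step 2: slow=2, fast=4
  step 3: fast 4->5->None, no cycle

Cycle: no


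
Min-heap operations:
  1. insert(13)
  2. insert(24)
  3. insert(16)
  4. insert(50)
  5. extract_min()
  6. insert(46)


insert(13) -> [13]
insert(24) -> [13, 24]
insert(16) -> [13, 24, 16]
insert(50) -> [13, 24, 16, 50]
extract_min()->13, [16, 24, 50]
insert(46) -> [16, 24, 50, 46]

Final heap: [16, 24, 50, 46]


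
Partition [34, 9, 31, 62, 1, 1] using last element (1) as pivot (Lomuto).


Pivot: 1
  1 <= 1: swap -> [1, 9, 31, 62, 34, 1]
Place pivot at 1: [1, 1, 31, 62, 34, 9]

Partitioned: [1, 1, 31, 62, 34, 9]


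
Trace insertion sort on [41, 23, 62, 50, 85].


Initial: [41, 23, 62, 50, 85]
Insert 23: [23, 41, 62, 50, 85]
Insert 62: [23, 41, 62, 50, 85]
Insert 50: [23, 41, 50, 62, 85]
Insert 85: [23, 41, 50, 62, 85]

Sorted: [23, 41, 50, 62, 85]


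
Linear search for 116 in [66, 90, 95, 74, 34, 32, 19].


i=0: 66!=116
i=1: 90!=116
i=2: 95!=116
i=3: 74!=116
i=4: 34!=116
i=5: 32!=116
i=6: 19!=116

Not found, 7 comps


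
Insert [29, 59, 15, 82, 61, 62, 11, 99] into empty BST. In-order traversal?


Insert 29: root
Insert 59: R from 29
Insert 15: L from 29
Insert 82: R from 29 -> R from 59
Insert 61: R from 29 -> R from 59 -> L from 82
Insert 62: R from 29 -> R from 59 -> L from 82 -> R from 61
Insert 11: L from 29 -> L from 15
Insert 99: R from 29 -> R from 59 -> R from 82

In-order: [11, 15, 29, 59, 61, 62, 82, 99]


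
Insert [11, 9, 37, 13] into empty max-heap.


Insert 11: [11]
Insert 9: [11, 9]
Insert 37: [37, 9, 11]
Insert 13: [37, 13, 11, 9]

Final heap: [37, 13, 11, 9]


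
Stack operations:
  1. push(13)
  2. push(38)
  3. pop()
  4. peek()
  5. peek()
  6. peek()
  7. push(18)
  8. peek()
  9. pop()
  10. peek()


push(13) -> [13]
push(38) -> [13, 38]
pop()->38, [13]
peek()->13
peek()->13
peek()->13
push(18) -> [13, 18]
peek()->18
pop()->18, [13]
peek()->13

Final stack: [13]


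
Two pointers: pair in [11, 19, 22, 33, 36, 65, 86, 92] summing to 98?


lo=0(11)+hi=7(92)=103
lo=0(11)+hi=6(86)=97
lo=1(19)+hi=6(86)=105
lo=1(19)+hi=5(65)=84
lo=2(22)+hi=5(65)=87
lo=3(33)+hi=5(65)=98

Yes: 33+65=98


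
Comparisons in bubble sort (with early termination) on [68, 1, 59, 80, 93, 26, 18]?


Algorithm: bubble sort (with early termination)
Input: [68, 1, 59, 80, 93, 26, 18]
Sorted: [1, 18, 26, 59, 68, 80, 93]

21


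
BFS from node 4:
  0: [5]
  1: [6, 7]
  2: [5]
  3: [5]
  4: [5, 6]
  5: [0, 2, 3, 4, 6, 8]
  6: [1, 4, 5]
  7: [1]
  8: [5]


Visit 4, enqueue [5, 6]
Visit 5, enqueue [0, 2, 3, 8]
Visit 6, enqueue [1]
Visit 0, enqueue []
Visit 2, enqueue []
Visit 3, enqueue []
Visit 8, enqueue []
Visit 1, enqueue [7]
Visit 7, enqueue []

BFS order: [4, 5, 6, 0, 2, 3, 8, 1, 7]


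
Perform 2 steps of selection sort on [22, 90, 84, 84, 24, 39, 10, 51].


Initial: [22, 90, 84, 84, 24, 39, 10, 51]
Step 1: min=10 at 6
  Swap: [10, 90, 84, 84, 24, 39, 22, 51]
Step 2: min=22 at 6
  Swap: [10, 22, 84, 84, 24, 39, 90, 51]

After 2 steps: [10, 22, 84, 84, 24, 39, 90, 51]


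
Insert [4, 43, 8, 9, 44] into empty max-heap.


Insert 4: [4]
Insert 43: [43, 4]
Insert 8: [43, 4, 8]
Insert 9: [43, 9, 8, 4]
Insert 44: [44, 43, 8, 4, 9]

Final heap: [44, 43, 8, 4, 9]


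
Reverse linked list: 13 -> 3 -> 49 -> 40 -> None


Step 1: curr=13, set curr.next=prev(None) | reversed so far: 13
Step 2: curr=3, set curr.next=prev(13) | reversed so far: 3 -> 13
Step 3: curr=49, set curr.next=prev(3) | reversed so far: 49 -> 3 -> 13
Step 4: curr=40, set curr.next=prev(49) | reversed so far: 40 -> 49 -> 3 -> 13

40 -> 49 -> 3 -> 13 -> None


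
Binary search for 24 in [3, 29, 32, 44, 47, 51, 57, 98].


Step 1: lo=0, hi=7, mid=3, val=44
Step 2: lo=0, hi=2, mid=1, val=29
Step 3: lo=0, hi=0, mid=0, val=3

Not found


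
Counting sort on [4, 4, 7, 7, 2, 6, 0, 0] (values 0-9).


Input: [4, 4, 7, 7, 2, 6, 0, 0]
Counts: [2, 0, 1, 0, 2, 0, 1, 2, 0, 0]

Sorted: [0, 0, 2, 4, 4, 6, 7, 7]


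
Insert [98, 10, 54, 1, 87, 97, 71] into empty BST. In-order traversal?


Insert 98: root
Insert 10: L from 98
Insert 54: L from 98 -> R from 10
Insert 1: L from 98 -> L from 10
Insert 87: L from 98 -> R from 10 -> R from 54
Insert 97: L from 98 -> R from 10 -> R from 54 -> R from 87
Insert 71: L from 98 -> R from 10 -> R from 54 -> L from 87

In-order: [1, 10, 54, 71, 87, 97, 98]


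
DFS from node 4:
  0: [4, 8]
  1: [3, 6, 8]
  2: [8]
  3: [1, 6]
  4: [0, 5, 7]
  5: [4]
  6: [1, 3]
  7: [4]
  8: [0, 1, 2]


Visit 4, push [7, 5, 0]
Visit 0, push [8]
Visit 8, push [2, 1]
Visit 1, push [6, 3]
Visit 3, push [6]
Visit 6, push []
Visit 2, push []
Visit 5, push []
Visit 7, push []

DFS order: [4, 0, 8, 1, 3, 6, 2, 5, 7]


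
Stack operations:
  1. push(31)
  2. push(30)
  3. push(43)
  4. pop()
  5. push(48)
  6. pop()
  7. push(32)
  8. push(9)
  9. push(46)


push(31) -> [31]
push(30) -> [31, 30]
push(43) -> [31, 30, 43]
pop()->43, [31, 30]
push(48) -> [31, 30, 48]
pop()->48, [31, 30]
push(32) -> [31, 30, 32]
push(9) -> [31, 30, 32, 9]
push(46) -> [31, 30, 32, 9, 46]

Final stack: [31, 30, 32, 9, 46]


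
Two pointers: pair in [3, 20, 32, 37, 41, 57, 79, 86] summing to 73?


lo=0(3)+hi=7(86)=89
lo=0(3)+hi=6(79)=82
lo=0(3)+hi=5(57)=60
lo=1(20)+hi=5(57)=77
lo=1(20)+hi=4(41)=61
lo=2(32)+hi=4(41)=73

Yes: 32+41=73


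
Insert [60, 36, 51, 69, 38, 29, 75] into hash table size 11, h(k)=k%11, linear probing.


Insert 60: h=5 -> slot 5
Insert 36: h=3 -> slot 3
Insert 51: h=7 -> slot 7
Insert 69: h=3, 1 probes -> slot 4
Insert 38: h=5, 1 probes -> slot 6
Insert 29: h=7, 1 probes -> slot 8
Insert 75: h=9 -> slot 9

Table: [None, None, None, 36, 69, 60, 38, 51, 29, 75, None]


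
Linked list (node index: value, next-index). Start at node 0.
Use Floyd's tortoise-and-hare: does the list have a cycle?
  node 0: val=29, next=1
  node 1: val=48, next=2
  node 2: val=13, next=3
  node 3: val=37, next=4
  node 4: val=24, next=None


Floyd's tortoise (slow, +1) and hare (fast, +2):
  init: slow=0, fast=0
  step 1: slow=1, fast=2
  step 2: slow=2, fast=4
  step 3: fast -> None, no cycle

Cycle: no


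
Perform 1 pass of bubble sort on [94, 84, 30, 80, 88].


Initial: [94, 84, 30, 80, 88]
Pass 1: [84, 30, 80, 88, 94] (4 swaps)

After 1 pass: [84, 30, 80, 88, 94]


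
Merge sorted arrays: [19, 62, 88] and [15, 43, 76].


Take 15 from B
Take 19 from A
Take 43 from B
Take 62 from A
Take 76 from B

Merged: [15, 19, 43, 62, 76, 88]


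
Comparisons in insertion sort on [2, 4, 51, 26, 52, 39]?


Algorithm: insertion sort
Input: [2, 4, 51, 26, 52, 39]
Sorted: [2, 4, 26, 39, 51, 52]

8


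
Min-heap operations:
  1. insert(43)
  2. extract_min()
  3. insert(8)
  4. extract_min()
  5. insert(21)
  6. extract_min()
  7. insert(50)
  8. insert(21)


insert(43) -> [43]
extract_min()->43, []
insert(8) -> [8]
extract_min()->8, []
insert(21) -> [21]
extract_min()->21, []
insert(50) -> [50]
insert(21) -> [21, 50]

Final heap: [21, 50]


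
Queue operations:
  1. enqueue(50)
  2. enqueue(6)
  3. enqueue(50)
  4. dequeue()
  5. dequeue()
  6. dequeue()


enqueue(50) -> [50]
enqueue(6) -> [50, 6]
enqueue(50) -> [50, 6, 50]
dequeue()->50, [6, 50]
dequeue()->6, [50]
dequeue()->50, []

Final queue: []


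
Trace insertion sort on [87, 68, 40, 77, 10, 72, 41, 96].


Initial: [87, 68, 40, 77, 10, 72, 41, 96]
Insert 68: [68, 87, 40, 77, 10, 72, 41, 96]
Insert 40: [40, 68, 87, 77, 10, 72, 41, 96]
Insert 77: [40, 68, 77, 87, 10, 72, 41, 96]
Insert 10: [10, 40, 68, 77, 87, 72, 41, 96]
Insert 72: [10, 40, 68, 72, 77, 87, 41, 96]
Insert 41: [10, 40, 41, 68, 72, 77, 87, 96]
Insert 96: [10, 40, 41, 68, 72, 77, 87, 96]

Sorted: [10, 40, 41, 68, 72, 77, 87, 96]


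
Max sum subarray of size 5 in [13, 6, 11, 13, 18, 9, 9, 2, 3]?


[0:5]: 61
[1:6]: 57
[2:7]: 60
[3:8]: 51
[4:9]: 41

Max: 61 at [0:5]


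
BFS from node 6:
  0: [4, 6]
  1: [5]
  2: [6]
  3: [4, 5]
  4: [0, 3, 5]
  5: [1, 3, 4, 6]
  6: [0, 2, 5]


Visit 6, enqueue [0, 2, 5]
Visit 0, enqueue [4]
Visit 2, enqueue []
Visit 5, enqueue [1, 3]
Visit 4, enqueue []
Visit 1, enqueue []
Visit 3, enqueue []

BFS order: [6, 0, 2, 5, 4, 1, 3]


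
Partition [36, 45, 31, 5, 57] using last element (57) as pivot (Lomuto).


Pivot: 57
  36 <= 57: advance i (no swap)
  45 <= 57: advance i (no swap)
  31 <= 57: advance i (no swap)
  5 <= 57: advance i (no swap)
Place pivot at 4: [36, 45, 31, 5, 57]

Partitioned: [36, 45, 31, 5, 57]


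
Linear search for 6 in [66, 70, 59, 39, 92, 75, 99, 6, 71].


i=0: 66!=6
i=1: 70!=6
i=2: 59!=6
i=3: 39!=6
i=4: 92!=6
i=5: 75!=6
i=6: 99!=6
i=7: 6==6 found!

Found at 7, 8 comps


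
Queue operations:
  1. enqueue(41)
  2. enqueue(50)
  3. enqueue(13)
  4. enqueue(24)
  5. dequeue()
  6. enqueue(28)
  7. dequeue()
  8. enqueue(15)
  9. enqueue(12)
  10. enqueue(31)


enqueue(41) -> [41]
enqueue(50) -> [41, 50]
enqueue(13) -> [41, 50, 13]
enqueue(24) -> [41, 50, 13, 24]
dequeue()->41, [50, 13, 24]
enqueue(28) -> [50, 13, 24, 28]
dequeue()->50, [13, 24, 28]
enqueue(15) -> [13, 24, 28, 15]
enqueue(12) -> [13, 24, 28, 15, 12]
enqueue(31) -> [13, 24, 28, 15, 12, 31]

Final queue: [13, 24, 28, 15, 12, 31]


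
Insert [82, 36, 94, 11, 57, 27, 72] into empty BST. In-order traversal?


Insert 82: root
Insert 36: L from 82
Insert 94: R from 82
Insert 11: L from 82 -> L from 36
Insert 57: L from 82 -> R from 36
Insert 27: L from 82 -> L from 36 -> R from 11
Insert 72: L from 82 -> R from 36 -> R from 57

In-order: [11, 27, 36, 57, 72, 82, 94]


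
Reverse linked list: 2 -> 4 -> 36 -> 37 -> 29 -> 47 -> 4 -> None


Step 1: curr=2, set curr.next=prev(None) | reversed so far: 2
Step 2: curr=4, set curr.next=prev(2) | reversed so far: 4 -> 2
Step 3: curr=36, set curr.next=prev(4) | reversed so far: 36 -> 4 -> 2
Step 4: curr=37, set curr.next=prev(36) | reversed so far: 37 -> 36 -> 4 -> 2
Step 5: curr=29, set curr.next=prev(37) | reversed so far: 29 -> 37 -> 36 -> 4 -> 2
Step 6: curr=47, set curr.next=prev(29) | reversed so far: 47 -> 29 -> 37 -> 36 -> 4 -> 2
Step 7: curr=4, set curr.next=prev(47) | reversed so far: 4 -> 47 -> 29 -> 37 -> 36 -> 4 -> 2

4 -> 47 -> 29 -> 37 -> 36 -> 4 -> 2 -> None


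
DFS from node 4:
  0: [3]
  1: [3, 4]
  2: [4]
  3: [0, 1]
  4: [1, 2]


Visit 4, push [2, 1]
Visit 1, push [3]
Visit 3, push [0]
Visit 0, push []
Visit 2, push []

DFS order: [4, 1, 3, 0, 2]


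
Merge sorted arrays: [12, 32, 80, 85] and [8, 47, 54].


Take 8 from B
Take 12 from A
Take 32 from A
Take 47 from B
Take 54 from B

Merged: [8, 12, 32, 47, 54, 80, 85]


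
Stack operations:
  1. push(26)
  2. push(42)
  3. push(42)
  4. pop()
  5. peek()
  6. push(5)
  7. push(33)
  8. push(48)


push(26) -> [26]
push(42) -> [26, 42]
push(42) -> [26, 42, 42]
pop()->42, [26, 42]
peek()->42
push(5) -> [26, 42, 5]
push(33) -> [26, 42, 5, 33]
push(48) -> [26, 42, 5, 33, 48]

Final stack: [26, 42, 5, 33, 48]


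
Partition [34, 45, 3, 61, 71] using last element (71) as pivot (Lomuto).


Pivot: 71
  34 <= 71: advance i (no swap)
  45 <= 71: advance i (no swap)
  3 <= 71: advance i (no swap)
  61 <= 71: advance i (no swap)
Place pivot at 4: [34, 45, 3, 61, 71]

Partitioned: [34, 45, 3, 61, 71]


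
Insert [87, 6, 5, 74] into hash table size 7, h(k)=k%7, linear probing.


Insert 87: h=3 -> slot 3
Insert 6: h=6 -> slot 6
Insert 5: h=5 -> slot 5
Insert 74: h=4 -> slot 4

Table: [None, None, None, 87, 74, 5, 6]


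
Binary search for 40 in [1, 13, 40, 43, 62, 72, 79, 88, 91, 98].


Step 1: lo=0, hi=9, mid=4, val=62
Step 2: lo=0, hi=3, mid=1, val=13
Step 3: lo=2, hi=3, mid=2, val=40

Found at index 2


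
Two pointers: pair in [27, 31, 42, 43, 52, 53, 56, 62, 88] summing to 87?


lo=0(27)+hi=8(88)=115
lo=0(27)+hi=7(62)=89
lo=0(27)+hi=6(56)=83
lo=1(31)+hi=6(56)=87

Yes: 31+56=87


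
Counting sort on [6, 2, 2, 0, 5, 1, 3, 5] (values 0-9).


Input: [6, 2, 2, 0, 5, 1, 3, 5]
Counts: [1, 1, 2, 1, 0, 2, 1, 0, 0, 0]

Sorted: [0, 1, 2, 2, 3, 5, 5, 6]


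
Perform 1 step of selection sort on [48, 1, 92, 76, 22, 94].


Initial: [48, 1, 92, 76, 22, 94]
Step 1: min=1 at 1
  Swap: [1, 48, 92, 76, 22, 94]

After 1 step: [1, 48, 92, 76, 22, 94]


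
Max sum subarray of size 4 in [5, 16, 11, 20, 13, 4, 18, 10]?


[0:4]: 52
[1:5]: 60
[2:6]: 48
[3:7]: 55
[4:8]: 45

Max: 60 at [1:5]


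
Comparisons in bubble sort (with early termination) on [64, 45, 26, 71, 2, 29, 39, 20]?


Algorithm: bubble sort (with early termination)
Input: [64, 45, 26, 71, 2, 29, 39, 20]
Sorted: [2, 20, 26, 29, 39, 45, 64, 71]

28


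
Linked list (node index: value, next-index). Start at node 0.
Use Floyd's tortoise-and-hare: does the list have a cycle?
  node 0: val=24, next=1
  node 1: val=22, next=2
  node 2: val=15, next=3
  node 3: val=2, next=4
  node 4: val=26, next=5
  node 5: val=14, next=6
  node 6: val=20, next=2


Floyd's tortoise (slow, +1) and hare (fast, +2):
  init: slow=0, fast=0
  step 1: slow=1, fast=2
  step 2: slow=2, fast=4
  step 3: slow=3, fast=6
  step 4: slow=4, fast=3
  step 5: slow=5, fast=5
  slow == fast at node 5: cycle detected

Cycle: yes


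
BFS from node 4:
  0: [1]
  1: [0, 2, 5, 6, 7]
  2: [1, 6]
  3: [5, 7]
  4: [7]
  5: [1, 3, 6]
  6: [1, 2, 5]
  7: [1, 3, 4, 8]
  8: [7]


Visit 4, enqueue [7]
Visit 7, enqueue [1, 3, 8]
Visit 1, enqueue [0, 2, 5, 6]
Visit 3, enqueue []
Visit 8, enqueue []
Visit 0, enqueue []
Visit 2, enqueue []
Visit 5, enqueue []
Visit 6, enqueue []

BFS order: [4, 7, 1, 3, 8, 0, 2, 5, 6]


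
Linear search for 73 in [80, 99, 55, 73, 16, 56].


i=0: 80!=73
i=1: 99!=73
i=2: 55!=73
i=3: 73==73 found!

Found at 3, 4 comps


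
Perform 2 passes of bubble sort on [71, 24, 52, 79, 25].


Initial: [71, 24, 52, 79, 25]
Pass 1: [24, 52, 71, 25, 79] (3 swaps)
Pass 2: [24, 52, 25, 71, 79] (1 swaps)

After 2 passes: [24, 52, 25, 71, 79]


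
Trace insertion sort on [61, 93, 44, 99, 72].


Initial: [61, 93, 44, 99, 72]
Insert 93: [61, 93, 44, 99, 72]
Insert 44: [44, 61, 93, 99, 72]
Insert 99: [44, 61, 93, 99, 72]
Insert 72: [44, 61, 72, 93, 99]

Sorted: [44, 61, 72, 93, 99]


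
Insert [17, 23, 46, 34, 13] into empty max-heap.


Insert 17: [17]
Insert 23: [23, 17]
Insert 46: [46, 17, 23]
Insert 34: [46, 34, 23, 17]
Insert 13: [46, 34, 23, 17, 13]

Final heap: [46, 34, 23, 17, 13]


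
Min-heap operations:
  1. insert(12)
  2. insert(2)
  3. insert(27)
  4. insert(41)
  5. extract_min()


insert(12) -> [12]
insert(2) -> [2, 12]
insert(27) -> [2, 12, 27]
insert(41) -> [2, 12, 27, 41]
extract_min()->2, [12, 41, 27]

Final heap: [12, 41, 27]


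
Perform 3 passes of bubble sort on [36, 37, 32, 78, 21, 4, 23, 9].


Initial: [36, 37, 32, 78, 21, 4, 23, 9]
Pass 1: [36, 32, 37, 21, 4, 23, 9, 78] (5 swaps)
Pass 2: [32, 36, 21, 4, 23, 9, 37, 78] (5 swaps)
Pass 3: [32, 21, 4, 23, 9, 36, 37, 78] (4 swaps)

After 3 passes: [32, 21, 4, 23, 9, 36, 37, 78]


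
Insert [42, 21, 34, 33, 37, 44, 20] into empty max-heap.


Insert 42: [42]
Insert 21: [42, 21]
Insert 34: [42, 21, 34]
Insert 33: [42, 33, 34, 21]
Insert 37: [42, 37, 34, 21, 33]
Insert 44: [44, 37, 42, 21, 33, 34]
Insert 20: [44, 37, 42, 21, 33, 34, 20]

Final heap: [44, 37, 42, 21, 33, 34, 20]


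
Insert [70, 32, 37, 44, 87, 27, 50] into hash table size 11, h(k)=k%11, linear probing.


Insert 70: h=4 -> slot 4
Insert 32: h=10 -> slot 10
Insert 37: h=4, 1 probes -> slot 5
Insert 44: h=0 -> slot 0
Insert 87: h=10, 2 probes -> slot 1
Insert 27: h=5, 1 probes -> slot 6
Insert 50: h=6, 1 probes -> slot 7

Table: [44, 87, None, None, 70, 37, 27, 50, None, None, 32]


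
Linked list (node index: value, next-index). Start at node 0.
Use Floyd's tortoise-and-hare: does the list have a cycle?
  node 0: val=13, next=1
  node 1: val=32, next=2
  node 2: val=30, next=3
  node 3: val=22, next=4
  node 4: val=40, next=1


Floyd's tortoise (slow, +1) and hare (fast, +2):
  init: slow=0, fast=0
  step 1: slow=1, fast=2
  step 2: slow=2, fast=4
  step 3: slow=3, fast=2
  step 4: slow=4, fast=4
  slow == fast at node 4: cycle detected

Cycle: yes


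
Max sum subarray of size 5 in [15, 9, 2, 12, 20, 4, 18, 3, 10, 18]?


[0:5]: 58
[1:6]: 47
[2:7]: 56
[3:8]: 57
[4:9]: 55
[5:10]: 53

Max: 58 at [0:5]


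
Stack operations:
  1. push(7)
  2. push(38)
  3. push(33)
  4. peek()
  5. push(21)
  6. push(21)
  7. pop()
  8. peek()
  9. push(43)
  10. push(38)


push(7) -> [7]
push(38) -> [7, 38]
push(33) -> [7, 38, 33]
peek()->33
push(21) -> [7, 38, 33, 21]
push(21) -> [7, 38, 33, 21, 21]
pop()->21, [7, 38, 33, 21]
peek()->21
push(43) -> [7, 38, 33, 21, 43]
push(38) -> [7, 38, 33, 21, 43, 38]

Final stack: [7, 38, 33, 21, 43, 38]


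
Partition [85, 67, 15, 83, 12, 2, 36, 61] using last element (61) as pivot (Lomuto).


Pivot: 61
  15 <= 61: swap -> [15, 67, 85, 83, 12, 2, 36, 61]
  12 <= 61: swap -> [15, 12, 85, 83, 67, 2, 36, 61]
  2 <= 61: swap -> [15, 12, 2, 83, 67, 85, 36, 61]
  36 <= 61: swap -> [15, 12, 2, 36, 67, 85, 83, 61]
Place pivot at 4: [15, 12, 2, 36, 61, 85, 83, 67]

Partitioned: [15, 12, 2, 36, 61, 85, 83, 67]


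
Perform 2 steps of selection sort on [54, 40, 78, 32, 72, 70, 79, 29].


Initial: [54, 40, 78, 32, 72, 70, 79, 29]
Step 1: min=29 at 7
  Swap: [29, 40, 78, 32, 72, 70, 79, 54]
Step 2: min=32 at 3
  Swap: [29, 32, 78, 40, 72, 70, 79, 54]

After 2 steps: [29, 32, 78, 40, 72, 70, 79, 54]


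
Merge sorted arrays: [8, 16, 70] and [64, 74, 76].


Take 8 from A
Take 16 from A
Take 64 from B
Take 70 from A

Merged: [8, 16, 64, 70, 74, 76]


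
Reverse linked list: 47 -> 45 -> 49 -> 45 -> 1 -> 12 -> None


Step 1: curr=47, set curr.next=prev(None) | reversed so far: 47
Step 2: curr=45, set curr.next=prev(47) | reversed so far: 45 -> 47
Step 3: curr=49, set curr.next=prev(45) | reversed so far: 49 -> 45 -> 47
Step 4: curr=45, set curr.next=prev(49) | reversed so far: 45 -> 49 -> 45 -> 47
Step 5: curr=1, set curr.next=prev(45) | reversed so far: 1 -> 45 -> 49 -> 45 -> 47
Step 6: curr=12, set curr.next=prev(1) | reversed so far: 12 -> 1 -> 45 -> 49 -> 45 -> 47

12 -> 1 -> 45 -> 49 -> 45 -> 47 -> None


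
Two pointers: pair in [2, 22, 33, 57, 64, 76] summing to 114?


lo=0(2)+hi=5(76)=78
lo=1(22)+hi=5(76)=98
lo=2(33)+hi=5(76)=109
lo=3(57)+hi=5(76)=133
lo=3(57)+hi=4(64)=121

No pair found


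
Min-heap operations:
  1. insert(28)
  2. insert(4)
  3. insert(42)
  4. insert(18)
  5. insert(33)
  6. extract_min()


insert(28) -> [28]
insert(4) -> [4, 28]
insert(42) -> [4, 28, 42]
insert(18) -> [4, 18, 42, 28]
insert(33) -> [4, 18, 42, 28, 33]
extract_min()->4, [18, 28, 42, 33]

Final heap: [18, 28, 42, 33]


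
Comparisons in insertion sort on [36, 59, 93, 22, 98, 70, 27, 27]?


Algorithm: insertion sort
Input: [36, 59, 93, 22, 98, 70, 27, 27]
Sorted: [22, 27, 27, 36, 59, 70, 93, 98]

21


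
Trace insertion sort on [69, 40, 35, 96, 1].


Initial: [69, 40, 35, 96, 1]
Insert 40: [40, 69, 35, 96, 1]
Insert 35: [35, 40, 69, 96, 1]
Insert 96: [35, 40, 69, 96, 1]
Insert 1: [1, 35, 40, 69, 96]

Sorted: [1, 35, 40, 69, 96]


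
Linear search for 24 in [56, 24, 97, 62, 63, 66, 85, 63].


i=0: 56!=24
i=1: 24==24 found!

Found at 1, 2 comps


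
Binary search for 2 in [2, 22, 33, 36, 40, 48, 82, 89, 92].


Step 1: lo=0, hi=8, mid=4, val=40
Step 2: lo=0, hi=3, mid=1, val=22
Step 3: lo=0, hi=0, mid=0, val=2

Found at index 0


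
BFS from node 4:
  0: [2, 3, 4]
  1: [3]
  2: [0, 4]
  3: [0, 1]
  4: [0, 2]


Visit 4, enqueue [0, 2]
Visit 0, enqueue [3]
Visit 2, enqueue []
Visit 3, enqueue [1]
Visit 1, enqueue []

BFS order: [4, 0, 2, 3, 1]


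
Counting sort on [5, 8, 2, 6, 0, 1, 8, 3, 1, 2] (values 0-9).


Input: [5, 8, 2, 6, 0, 1, 8, 3, 1, 2]
Counts: [1, 2, 2, 1, 0, 1, 1, 0, 2, 0]

Sorted: [0, 1, 1, 2, 2, 3, 5, 6, 8, 8]


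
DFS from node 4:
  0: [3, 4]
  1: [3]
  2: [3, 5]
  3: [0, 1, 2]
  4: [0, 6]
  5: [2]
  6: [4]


Visit 4, push [6, 0]
Visit 0, push [3]
Visit 3, push [2, 1]
Visit 1, push []
Visit 2, push [5]
Visit 5, push []
Visit 6, push []

DFS order: [4, 0, 3, 1, 2, 5, 6]


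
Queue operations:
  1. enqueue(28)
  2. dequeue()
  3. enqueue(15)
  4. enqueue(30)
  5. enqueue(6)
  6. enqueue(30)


enqueue(28) -> [28]
dequeue()->28, []
enqueue(15) -> [15]
enqueue(30) -> [15, 30]
enqueue(6) -> [15, 30, 6]
enqueue(30) -> [15, 30, 6, 30]

Final queue: [15, 30, 6, 30]


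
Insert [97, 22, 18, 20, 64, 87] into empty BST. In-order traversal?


Insert 97: root
Insert 22: L from 97
Insert 18: L from 97 -> L from 22
Insert 20: L from 97 -> L from 22 -> R from 18
Insert 64: L from 97 -> R from 22
Insert 87: L from 97 -> R from 22 -> R from 64

In-order: [18, 20, 22, 64, 87, 97]


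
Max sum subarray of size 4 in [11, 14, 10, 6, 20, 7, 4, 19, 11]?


[0:4]: 41
[1:5]: 50
[2:6]: 43
[3:7]: 37
[4:8]: 50
[5:9]: 41

Max: 50 at [1:5]


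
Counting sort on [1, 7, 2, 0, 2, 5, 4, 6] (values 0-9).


Input: [1, 7, 2, 0, 2, 5, 4, 6]
Counts: [1, 1, 2, 0, 1, 1, 1, 1, 0, 0]

Sorted: [0, 1, 2, 2, 4, 5, 6, 7]


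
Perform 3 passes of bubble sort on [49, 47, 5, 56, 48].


Initial: [49, 47, 5, 56, 48]
Pass 1: [47, 5, 49, 48, 56] (3 swaps)
Pass 2: [5, 47, 48, 49, 56] (2 swaps)
Pass 3: [5, 47, 48, 49, 56] (0 swaps)

After 3 passes: [5, 47, 48, 49, 56]


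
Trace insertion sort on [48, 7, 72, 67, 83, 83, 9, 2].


Initial: [48, 7, 72, 67, 83, 83, 9, 2]
Insert 7: [7, 48, 72, 67, 83, 83, 9, 2]
Insert 72: [7, 48, 72, 67, 83, 83, 9, 2]
Insert 67: [7, 48, 67, 72, 83, 83, 9, 2]
Insert 83: [7, 48, 67, 72, 83, 83, 9, 2]
Insert 83: [7, 48, 67, 72, 83, 83, 9, 2]
Insert 9: [7, 9, 48, 67, 72, 83, 83, 2]
Insert 2: [2, 7, 9, 48, 67, 72, 83, 83]

Sorted: [2, 7, 9, 48, 67, 72, 83, 83]


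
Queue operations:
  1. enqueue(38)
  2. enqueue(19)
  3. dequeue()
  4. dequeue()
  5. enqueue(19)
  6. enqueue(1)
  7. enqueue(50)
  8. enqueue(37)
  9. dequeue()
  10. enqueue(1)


enqueue(38) -> [38]
enqueue(19) -> [38, 19]
dequeue()->38, [19]
dequeue()->19, []
enqueue(19) -> [19]
enqueue(1) -> [19, 1]
enqueue(50) -> [19, 1, 50]
enqueue(37) -> [19, 1, 50, 37]
dequeue()->19, [1, 50, 37]
enqueue(1) -> [1, 50, 37, 1]

Final queue: [1, 50, 37, 1]


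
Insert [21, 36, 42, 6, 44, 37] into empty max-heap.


Insert 21: [21]
Insert 36: [36, 21]
Insert 42: [42, 21, 36]
Insert 6: [42, 21, 36, 6]
Insert 44: [44, 42, 36, 6, 21]
Insert 37: [44, 42, 37, 6, 21, 36]

Final heap: [44, 42, 37, 6, 21, 36]


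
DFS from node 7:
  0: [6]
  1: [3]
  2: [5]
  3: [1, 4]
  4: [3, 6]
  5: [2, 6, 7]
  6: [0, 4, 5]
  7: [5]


Visit 7, push [5]
Visit 5, push [6, 2]
Visit 2, push []
Visit 6, push [4, 0]
Visit 0, push []
Visit 4, push [3]
Visit 3, push [1]
Visit 1, push []

DFS order: [7, 5, 2, 6, 0, 4, 3, 1]
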